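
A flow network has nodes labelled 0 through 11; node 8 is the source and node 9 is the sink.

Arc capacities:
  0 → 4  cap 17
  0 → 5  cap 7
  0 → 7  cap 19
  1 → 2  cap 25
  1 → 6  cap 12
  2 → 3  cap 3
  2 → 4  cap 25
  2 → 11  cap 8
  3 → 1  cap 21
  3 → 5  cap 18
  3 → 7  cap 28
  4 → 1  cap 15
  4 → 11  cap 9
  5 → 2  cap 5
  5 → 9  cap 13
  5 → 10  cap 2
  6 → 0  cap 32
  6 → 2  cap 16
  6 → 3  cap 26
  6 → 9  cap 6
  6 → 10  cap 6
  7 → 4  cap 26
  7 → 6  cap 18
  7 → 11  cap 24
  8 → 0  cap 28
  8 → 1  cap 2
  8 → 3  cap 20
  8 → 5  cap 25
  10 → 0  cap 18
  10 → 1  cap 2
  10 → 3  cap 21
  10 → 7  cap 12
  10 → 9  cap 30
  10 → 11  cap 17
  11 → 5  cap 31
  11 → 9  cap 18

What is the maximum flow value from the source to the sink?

augment #1: 8→5→9 bottleneck 13, total now 13
augment #2: 8→1→6→9 bottleneck 2, total now 15
augment #3: 8→5→10→9 bottleneck 2, total now 17
augment #4: 8→0→4→11→9 bottleneck 9, total now 26
augment #5: 8→0→7→6→9 bottleneck 4, total now 30
augment #6: 8→0→7→11→9 bottleneck 9, total now 39
augment #7: 8→0→7→6→10→9 bottleneck 6, total now 45

Maximum flow value: 45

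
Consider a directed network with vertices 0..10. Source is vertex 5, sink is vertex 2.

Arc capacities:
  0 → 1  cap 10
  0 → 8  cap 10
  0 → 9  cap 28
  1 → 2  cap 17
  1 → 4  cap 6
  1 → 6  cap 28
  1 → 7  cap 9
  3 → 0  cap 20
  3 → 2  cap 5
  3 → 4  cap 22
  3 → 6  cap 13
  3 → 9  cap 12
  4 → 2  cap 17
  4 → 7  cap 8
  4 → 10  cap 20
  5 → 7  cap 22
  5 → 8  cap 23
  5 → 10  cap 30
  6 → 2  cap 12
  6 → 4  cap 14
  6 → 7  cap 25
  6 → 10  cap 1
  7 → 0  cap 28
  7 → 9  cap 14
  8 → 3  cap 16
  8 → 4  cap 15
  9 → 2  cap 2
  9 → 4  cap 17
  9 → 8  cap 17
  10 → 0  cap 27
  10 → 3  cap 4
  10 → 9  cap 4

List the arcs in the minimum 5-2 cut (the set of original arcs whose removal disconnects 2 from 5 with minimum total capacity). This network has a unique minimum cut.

augment #1: 5→7→9→2 push 2
augment #2: 5→8→3→2 push 5
augment #3: 5→8→4→2 push 15
augment #4: 5→7→0→1→2 push 10
augment #5: 5→7→9→4→2 push 2
augment #6: 5→8→3→6→2 push 3
augment #7: 5→10→3→6→2 push 4
augment #8: 5→7→0→8→3→6→2 push 5
max flow = 46; residual-reachable set from 5 gives S-side
cut edges (S→T): {(0,1), (3,2), (4,2), (6,2), (9,2)} total cap 46

Min-cut arcs: {(0,1), (3,2), (4,2), (6,2), (9,2)} (total capacity 46)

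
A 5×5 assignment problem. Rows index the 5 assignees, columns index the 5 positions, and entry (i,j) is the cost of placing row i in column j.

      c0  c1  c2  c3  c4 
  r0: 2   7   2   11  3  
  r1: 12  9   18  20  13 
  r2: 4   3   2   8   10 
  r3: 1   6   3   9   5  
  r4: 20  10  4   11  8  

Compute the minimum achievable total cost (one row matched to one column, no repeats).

optimal assignment: row0→col4 (cost 3), row1→col1 (cost 9), row2→col3 (cost 8), row3→col0 (cost 1), row4→col2 (cost 4)
total = 3 + 9 + 8 + 1 + 4 = 25

Minimum assignment cost: 25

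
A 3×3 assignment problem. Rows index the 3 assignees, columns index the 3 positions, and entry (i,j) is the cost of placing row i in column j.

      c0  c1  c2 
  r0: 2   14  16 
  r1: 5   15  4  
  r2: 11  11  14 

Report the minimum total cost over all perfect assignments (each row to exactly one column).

Minimum assignment cost: 17

optimal assignment: row0→col0 (cost 2), row1→col2 (cost 4), row2→col1 (cost 11)
total = 2 + 4 + 11 = 17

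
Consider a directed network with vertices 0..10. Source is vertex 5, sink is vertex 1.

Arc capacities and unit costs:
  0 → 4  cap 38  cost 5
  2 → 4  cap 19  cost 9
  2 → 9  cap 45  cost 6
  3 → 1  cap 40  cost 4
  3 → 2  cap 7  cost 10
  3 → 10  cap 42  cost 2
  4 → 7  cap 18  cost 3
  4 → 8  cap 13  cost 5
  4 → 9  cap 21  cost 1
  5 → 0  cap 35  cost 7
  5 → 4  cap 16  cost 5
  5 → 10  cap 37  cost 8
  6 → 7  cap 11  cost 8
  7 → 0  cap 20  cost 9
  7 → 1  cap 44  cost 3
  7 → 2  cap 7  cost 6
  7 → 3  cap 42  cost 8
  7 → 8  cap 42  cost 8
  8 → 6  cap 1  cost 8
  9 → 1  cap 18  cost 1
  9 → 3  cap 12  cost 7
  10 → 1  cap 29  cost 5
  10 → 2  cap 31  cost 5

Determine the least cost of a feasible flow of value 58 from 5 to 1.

shortest-cost path #1: 5→4→9→1 push 16 @ unit cost 7 (adds 112)
shortest-cost path #2: 5→10→1 push 29 @ unit cost 13 (adds 377)
shortest-cost path #3: 5→0→4→9→1 push 2 @ unit cost 14 (adds 28)
shortest-cost path #4: 5→0→4→7→1 push 11 @ unit cost 18 (adds 198)
total cost = 715

Minimum cost for 58 units: 715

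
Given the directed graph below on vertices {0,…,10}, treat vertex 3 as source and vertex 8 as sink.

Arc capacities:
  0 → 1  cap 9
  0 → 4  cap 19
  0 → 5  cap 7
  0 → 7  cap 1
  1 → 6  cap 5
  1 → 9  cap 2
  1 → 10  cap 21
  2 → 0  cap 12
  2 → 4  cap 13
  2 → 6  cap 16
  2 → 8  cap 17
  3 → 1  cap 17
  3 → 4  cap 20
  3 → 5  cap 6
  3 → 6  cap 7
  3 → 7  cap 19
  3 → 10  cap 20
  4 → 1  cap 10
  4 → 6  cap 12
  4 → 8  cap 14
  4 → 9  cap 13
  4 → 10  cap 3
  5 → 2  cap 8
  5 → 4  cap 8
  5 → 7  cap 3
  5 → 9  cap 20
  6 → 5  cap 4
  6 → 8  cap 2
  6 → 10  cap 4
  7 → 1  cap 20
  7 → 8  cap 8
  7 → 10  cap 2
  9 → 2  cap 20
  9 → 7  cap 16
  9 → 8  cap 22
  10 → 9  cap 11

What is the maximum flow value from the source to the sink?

Maximum flow value: 53

augment #1: 3→4→8 bottleneck 14, total now 14
augment #2: 3→6→8 bottleneck 2, total now 16
augment #3: 3→7→8 bottleneck 8, total now 24
augment #4: 3→1→9→8 bottleneck 2, total now 26
augment #5: 3→4→9→8 bottleneck 6, total now 32
augment #6: 3→5→2→8 bottleneck 6, total now 38
augment #7: 3→10→9→8 bottleneck 11, total now 49
augment #8: 3→6→5→2→8 bottleneck 2, total now 51
augment #9: 3→6→5→9→8 bottleneck 2, total now 53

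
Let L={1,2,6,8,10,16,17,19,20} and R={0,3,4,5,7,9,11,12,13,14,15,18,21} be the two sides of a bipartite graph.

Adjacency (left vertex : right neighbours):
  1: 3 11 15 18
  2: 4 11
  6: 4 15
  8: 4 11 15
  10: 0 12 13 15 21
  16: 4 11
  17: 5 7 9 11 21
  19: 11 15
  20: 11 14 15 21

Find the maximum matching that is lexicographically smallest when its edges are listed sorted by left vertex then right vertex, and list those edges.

Lex-smallest maximum matching: {(1,3), (2,4), (6,15), (8,11), (10,0), (17,5), (20,14)}

|M| = 7 (so the lex-smallest maximum matching has 7 edges)
process left vertices in ascending order; for each, take the smallest-labelled available neighbour that still permits 7 edges overall, or leave it unmatched if none does
lex-smallest matching: {1-3, 2-4, 6-15, 8-11, 10-0, 17-5, 20-14}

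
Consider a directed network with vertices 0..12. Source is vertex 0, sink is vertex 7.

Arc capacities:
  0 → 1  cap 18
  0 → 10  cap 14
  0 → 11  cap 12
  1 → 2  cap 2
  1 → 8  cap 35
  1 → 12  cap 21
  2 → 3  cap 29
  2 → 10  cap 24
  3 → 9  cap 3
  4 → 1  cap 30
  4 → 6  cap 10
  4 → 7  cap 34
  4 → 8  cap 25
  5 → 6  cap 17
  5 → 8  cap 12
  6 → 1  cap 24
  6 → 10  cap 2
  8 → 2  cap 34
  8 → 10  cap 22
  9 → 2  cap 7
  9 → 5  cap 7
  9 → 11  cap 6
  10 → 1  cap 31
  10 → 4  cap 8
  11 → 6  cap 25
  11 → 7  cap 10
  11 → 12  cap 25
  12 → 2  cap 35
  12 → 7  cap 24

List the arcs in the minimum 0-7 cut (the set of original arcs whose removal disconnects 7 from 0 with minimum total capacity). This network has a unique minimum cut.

Min-cut arcs: {(10,4), (11,7), (12,7)} (total capacity 42)

augment #1: 0→11→7 push 10
augment #2: 0→1→12→7 push 18
augment #3: 0→10→4→7 push 8
augment #4: 0→11→12→7 push 2
augment #5: 0→10→1→12→7 push 3
augment #6: 0→10→1→2→3→9→11→12→7 push 1
max flow = 42; residual-reachable set from 0 gives S-side
cut edges (S→T): {(10,4), (11,7), (12,7)} total cap 42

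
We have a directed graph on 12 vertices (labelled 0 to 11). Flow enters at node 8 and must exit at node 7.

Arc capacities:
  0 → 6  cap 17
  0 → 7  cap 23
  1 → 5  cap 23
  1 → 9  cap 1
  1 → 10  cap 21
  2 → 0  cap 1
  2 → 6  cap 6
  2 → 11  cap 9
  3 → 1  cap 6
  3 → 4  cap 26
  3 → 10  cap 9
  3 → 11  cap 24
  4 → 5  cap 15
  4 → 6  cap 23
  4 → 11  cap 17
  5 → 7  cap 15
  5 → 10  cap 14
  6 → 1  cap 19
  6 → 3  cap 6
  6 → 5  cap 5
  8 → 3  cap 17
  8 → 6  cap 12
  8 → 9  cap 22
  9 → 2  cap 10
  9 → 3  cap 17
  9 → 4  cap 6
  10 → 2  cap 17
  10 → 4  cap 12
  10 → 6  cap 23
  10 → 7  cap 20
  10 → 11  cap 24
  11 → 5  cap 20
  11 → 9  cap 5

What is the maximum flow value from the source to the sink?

Maximum flow value: 36

augment #1: 8→3→10→7 bottleneck 9, total now 9
augment #2: 8→6→5→7 bottleneck 5, total now 14
augment #3: 8→3→1→5→7 bottleneck 6, total now 20
augment #4: 8→3→4→5→7 bottleneck 2, total now 22
augment #5: 8→6→1→5→7 bottleneck 2, total now 24
augment #6: 8→6→1→10→7 bottleneck 5, total now 29
augment #7: 8→9→2→0→7 bottleneck 1, total now 30
augment #8: 8→9→4→5→10→7 bottleneck 6, total now 36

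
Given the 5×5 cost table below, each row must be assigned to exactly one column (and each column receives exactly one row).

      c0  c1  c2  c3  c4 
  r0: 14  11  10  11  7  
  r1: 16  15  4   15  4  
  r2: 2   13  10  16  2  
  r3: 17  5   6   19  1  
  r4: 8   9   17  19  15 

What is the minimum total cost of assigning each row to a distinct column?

optimal assignment: row0→col3 (cost 11), row1→col2 (cost 4), row2→col0 (cost 2), row3→col4 (cost 1), row4→col1 (cost 9)
total = 11 + 4 + 2 + 1 + 9 = 27

Minimum assignment cost: 27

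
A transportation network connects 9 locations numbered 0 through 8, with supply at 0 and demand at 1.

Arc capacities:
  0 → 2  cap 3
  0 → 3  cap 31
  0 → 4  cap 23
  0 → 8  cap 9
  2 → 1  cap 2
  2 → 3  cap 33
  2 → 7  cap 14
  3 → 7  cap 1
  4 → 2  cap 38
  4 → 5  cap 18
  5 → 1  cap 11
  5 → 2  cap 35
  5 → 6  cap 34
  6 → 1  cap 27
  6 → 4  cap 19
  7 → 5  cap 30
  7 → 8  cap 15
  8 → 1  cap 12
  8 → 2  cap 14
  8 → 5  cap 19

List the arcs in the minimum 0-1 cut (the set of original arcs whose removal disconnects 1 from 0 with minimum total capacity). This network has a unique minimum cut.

augment #1: 0→2→1 push 2
augment #2: 0→8→1 push 9
augment #3: 0→4→5→1 push 11
augment #4: 0→2→7→8→1 push 1
augment #5: 0→3→7→8→1 push 1
augment #6: 0→4→5→6→1 push 7
augment #7: 0→4→2→7→8→1 push 1
augment #8: 0→4→2→7→5→6→1 push 4
max flow = 36; residual-reachable set from 0 gives S-side
cut edges (S→T): {(0,2), (0,4), (0,8), (3,7)} total cap 36

Min-cut arcs: {(0,2), (0,4), (0,8), (3,7)} (total capacity 36)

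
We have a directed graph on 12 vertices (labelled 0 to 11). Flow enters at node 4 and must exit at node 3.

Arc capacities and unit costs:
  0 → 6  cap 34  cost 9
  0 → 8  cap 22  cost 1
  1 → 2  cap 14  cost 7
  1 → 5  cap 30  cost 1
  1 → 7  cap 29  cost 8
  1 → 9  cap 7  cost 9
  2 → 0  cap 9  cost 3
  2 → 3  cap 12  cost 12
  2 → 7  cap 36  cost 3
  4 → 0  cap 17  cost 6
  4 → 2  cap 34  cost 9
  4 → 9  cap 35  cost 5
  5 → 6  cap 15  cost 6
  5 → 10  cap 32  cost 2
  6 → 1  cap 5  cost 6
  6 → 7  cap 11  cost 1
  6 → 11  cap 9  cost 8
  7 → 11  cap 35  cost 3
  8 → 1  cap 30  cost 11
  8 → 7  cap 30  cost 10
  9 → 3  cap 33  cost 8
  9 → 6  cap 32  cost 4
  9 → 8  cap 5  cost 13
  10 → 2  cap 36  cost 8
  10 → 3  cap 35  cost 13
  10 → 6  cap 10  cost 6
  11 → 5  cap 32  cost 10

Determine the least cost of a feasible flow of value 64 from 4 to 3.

shortest-cost path #1: 4→9→3 push 33 @ unit cost 13 (adds 429)
shortest-cost path #2: 4→2→3 push 12 @ unit cost 21 (adds 252)
shortest-cost path #3: 4→9→6→1→5→10→3 push 2 @ unit cost 31 (adds 62)
shortest-cost path #4: 4→0→8→1→5→10→3 push 17 @ unit cost 34 (adds 578)
total cost = 1321

Minimum cost for 64 units: 1321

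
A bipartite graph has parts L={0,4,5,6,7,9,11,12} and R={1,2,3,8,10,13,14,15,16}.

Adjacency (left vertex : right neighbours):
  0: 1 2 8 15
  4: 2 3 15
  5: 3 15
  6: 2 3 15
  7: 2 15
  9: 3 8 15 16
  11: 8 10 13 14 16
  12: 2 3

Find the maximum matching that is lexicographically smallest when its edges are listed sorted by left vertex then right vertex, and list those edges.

|M| = 6 (so the lex-smallest maximum matching has 6 edges)
process left vertices in ascending order; for each, take the smallest-labelled available neighbour that still permits 6 edges overall, or leave it unmatched if none does
lex-smallest matching: {0-1, 4-2, 5-3, 6-15, 9-8, 11-10}

Lex-smallest maximum matching: {(0,1), (4,2), (5,3), (6,15), (9,8), (11,10)}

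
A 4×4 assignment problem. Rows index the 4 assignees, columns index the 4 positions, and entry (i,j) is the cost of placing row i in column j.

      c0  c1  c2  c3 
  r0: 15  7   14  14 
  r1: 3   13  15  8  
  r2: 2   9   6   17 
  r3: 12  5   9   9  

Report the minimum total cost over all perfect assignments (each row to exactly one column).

optimal assignment: row0→col1 (cost 7), row1→col0 (cost 3), row2→col2 (cost 6), row3→col3 (cost 9)
total = 7 + 3 + 6 + 9 = 25

Minimum assignment cost: 25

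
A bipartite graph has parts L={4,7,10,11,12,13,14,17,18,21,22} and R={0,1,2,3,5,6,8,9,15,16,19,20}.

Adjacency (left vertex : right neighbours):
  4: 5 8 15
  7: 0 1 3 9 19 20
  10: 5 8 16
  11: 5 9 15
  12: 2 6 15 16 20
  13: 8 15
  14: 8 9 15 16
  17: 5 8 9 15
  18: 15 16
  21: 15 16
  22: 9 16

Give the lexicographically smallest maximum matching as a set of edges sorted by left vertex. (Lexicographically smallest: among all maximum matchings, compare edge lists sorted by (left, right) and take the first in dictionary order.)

Lex-smallest maximum matching: {(4,5), (7,0), (10,8), (11,9), (12,2), (13,15), (14,16)}

|M| = 7 (so the lex-smallest maximum matching has 7 edges)
process left vertices in ascending order; for each, take the smallest-labelled available neighbour that still permits 7 edges overall, or leave it unmatched if none does
lex-smallest matching: {4-5, 7-0, 10-8, 11-9, 12-2, 13-15, 14-16}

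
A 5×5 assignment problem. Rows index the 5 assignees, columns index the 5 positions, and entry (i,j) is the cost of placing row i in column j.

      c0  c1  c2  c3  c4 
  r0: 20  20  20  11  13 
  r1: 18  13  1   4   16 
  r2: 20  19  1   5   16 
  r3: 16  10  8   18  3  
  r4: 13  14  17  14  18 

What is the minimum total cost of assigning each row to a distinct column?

one of 3 optimal assignments: row0→col1 (cost 20), row1→col3 (cost 4), row2→col2 (cost 1), row3→col4 (cost 3), row4→col0 (cost 13)
total = 20 + 4 + 1 + 3 + 13 = 41

Minimum assignment cost: 41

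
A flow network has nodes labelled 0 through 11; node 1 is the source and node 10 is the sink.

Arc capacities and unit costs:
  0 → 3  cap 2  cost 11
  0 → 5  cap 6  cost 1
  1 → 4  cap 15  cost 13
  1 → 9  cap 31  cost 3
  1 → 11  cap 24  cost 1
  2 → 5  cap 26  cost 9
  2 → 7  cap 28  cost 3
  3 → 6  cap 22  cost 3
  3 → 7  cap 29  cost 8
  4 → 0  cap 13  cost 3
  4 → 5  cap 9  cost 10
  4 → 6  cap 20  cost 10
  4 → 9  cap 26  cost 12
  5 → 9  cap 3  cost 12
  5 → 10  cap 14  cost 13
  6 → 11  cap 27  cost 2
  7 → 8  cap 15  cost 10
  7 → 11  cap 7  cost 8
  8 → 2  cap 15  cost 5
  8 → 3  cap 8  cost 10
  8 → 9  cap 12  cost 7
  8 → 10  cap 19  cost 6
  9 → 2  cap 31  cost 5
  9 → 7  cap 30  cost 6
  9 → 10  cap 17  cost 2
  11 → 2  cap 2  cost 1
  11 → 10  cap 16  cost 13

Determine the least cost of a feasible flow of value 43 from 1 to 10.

Minimum cost for 43 units: 551

shortest-cost path #1: 1→9→10 push 17 @ unit cost 5 (adds 85)
shortest-cost path #2: 1→11→10 push 16 @ unit cost 14 (adds 224)
shortest-cost path #3: 1→11→2→7→8→10 push 2 @ unit cost 21 (adds 42)
shortest-cost path #4: 1→9→7→8→10 push 8 @ unit cost 25 (adds 200)
total cost = 551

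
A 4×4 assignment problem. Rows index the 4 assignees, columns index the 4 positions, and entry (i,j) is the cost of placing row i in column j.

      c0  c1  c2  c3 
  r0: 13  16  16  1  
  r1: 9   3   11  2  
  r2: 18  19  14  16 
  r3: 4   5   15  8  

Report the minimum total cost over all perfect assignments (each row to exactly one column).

optimal assignment: row0→col3 (cost 1), row1→col1 (cost 3), row2→col2 (cost 14), row3→col0 (cost 4)
total = 1 + 3 + 14 + 4 = 22

Minimum assignment cost: 22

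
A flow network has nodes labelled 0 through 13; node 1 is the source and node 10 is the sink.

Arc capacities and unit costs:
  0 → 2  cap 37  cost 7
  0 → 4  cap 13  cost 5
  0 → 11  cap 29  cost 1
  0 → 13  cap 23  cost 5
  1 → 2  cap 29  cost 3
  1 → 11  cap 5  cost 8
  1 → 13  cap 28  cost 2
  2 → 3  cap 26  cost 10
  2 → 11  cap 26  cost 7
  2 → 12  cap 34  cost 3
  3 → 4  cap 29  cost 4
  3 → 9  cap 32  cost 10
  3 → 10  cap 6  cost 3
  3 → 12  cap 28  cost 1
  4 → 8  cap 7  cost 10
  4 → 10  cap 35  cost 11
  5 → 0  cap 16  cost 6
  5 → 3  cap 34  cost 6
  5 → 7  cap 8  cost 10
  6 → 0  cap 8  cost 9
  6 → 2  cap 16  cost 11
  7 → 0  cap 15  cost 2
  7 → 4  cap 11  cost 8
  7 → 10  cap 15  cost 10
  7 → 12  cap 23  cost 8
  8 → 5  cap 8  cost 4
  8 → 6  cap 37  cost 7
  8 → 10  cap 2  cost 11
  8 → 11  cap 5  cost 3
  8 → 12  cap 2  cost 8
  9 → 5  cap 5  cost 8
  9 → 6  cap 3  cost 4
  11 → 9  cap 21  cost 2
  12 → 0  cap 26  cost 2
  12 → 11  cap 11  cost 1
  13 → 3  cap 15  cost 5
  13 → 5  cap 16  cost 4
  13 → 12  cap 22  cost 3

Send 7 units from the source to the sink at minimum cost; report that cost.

Minimum cost for 7 units: 82

shortest-cost path #1: 1→13→3→10 push 6 @ unit cost 10 (adds 60)
shortest-cost path #2: 1→13→3→4→10 push 1 @ unit cost 22 (adds 22)
total cost = 82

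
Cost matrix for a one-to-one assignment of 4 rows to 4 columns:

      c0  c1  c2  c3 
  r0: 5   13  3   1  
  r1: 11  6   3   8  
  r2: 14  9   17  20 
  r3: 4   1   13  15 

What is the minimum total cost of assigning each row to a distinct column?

optimal assignment: row0→col3 (cost 1), row1→col2 (cost 3), row2→col1 (cost 9), row3→col0 (cost 4)
total = 1 + 3 + 9 + 4 = 17

Minimum assignment cost: 17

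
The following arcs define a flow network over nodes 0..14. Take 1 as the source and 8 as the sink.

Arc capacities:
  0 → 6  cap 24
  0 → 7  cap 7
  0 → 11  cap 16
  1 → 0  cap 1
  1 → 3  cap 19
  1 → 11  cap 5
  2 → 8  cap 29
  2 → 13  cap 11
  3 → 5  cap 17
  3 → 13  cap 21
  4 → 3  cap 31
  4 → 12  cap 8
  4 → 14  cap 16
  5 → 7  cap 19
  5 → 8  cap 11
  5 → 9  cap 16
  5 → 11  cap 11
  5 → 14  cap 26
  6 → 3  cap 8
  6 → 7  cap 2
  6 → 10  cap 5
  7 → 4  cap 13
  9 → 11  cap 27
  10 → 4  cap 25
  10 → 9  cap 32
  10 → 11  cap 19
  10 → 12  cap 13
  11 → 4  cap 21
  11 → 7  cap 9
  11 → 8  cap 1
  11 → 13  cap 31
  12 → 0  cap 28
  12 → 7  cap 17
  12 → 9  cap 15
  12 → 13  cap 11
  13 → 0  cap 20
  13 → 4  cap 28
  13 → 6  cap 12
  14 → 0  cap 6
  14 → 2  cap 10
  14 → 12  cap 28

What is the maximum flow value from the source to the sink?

augment #1: 1→11→8 bottleneck 1, total now 1
augment #2: 1→3→5→8 bottleneck 11, total now 12
augment #3: 1→3→5→14→2→8 bottleneck 6, total now 18
augment #4: 1→11→4→14→2→8 bottleneck 4, total now 22

Maximum flow value: 22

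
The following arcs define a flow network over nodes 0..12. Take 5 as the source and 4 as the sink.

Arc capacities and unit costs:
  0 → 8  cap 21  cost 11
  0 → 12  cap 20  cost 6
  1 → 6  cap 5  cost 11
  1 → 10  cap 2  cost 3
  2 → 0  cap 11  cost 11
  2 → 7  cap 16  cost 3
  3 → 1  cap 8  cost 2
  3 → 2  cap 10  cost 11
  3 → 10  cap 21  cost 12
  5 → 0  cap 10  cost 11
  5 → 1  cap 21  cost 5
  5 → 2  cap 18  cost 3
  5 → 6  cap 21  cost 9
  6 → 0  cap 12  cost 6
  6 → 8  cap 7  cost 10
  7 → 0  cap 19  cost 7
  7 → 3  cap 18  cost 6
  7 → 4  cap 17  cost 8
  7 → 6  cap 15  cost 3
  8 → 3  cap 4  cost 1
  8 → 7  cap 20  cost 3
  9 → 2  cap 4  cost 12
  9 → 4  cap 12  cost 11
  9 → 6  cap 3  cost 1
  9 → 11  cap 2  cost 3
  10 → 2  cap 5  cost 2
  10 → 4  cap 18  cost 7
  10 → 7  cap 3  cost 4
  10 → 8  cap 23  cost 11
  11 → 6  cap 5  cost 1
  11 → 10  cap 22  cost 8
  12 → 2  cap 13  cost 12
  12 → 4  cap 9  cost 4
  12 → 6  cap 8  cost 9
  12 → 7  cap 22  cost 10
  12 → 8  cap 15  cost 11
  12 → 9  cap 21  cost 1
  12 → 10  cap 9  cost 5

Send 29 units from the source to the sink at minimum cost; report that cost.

Minimum cost for 29 units: 502

shortest-cost path #1: 5→2→7→4 push 16 @ unit cost 14 (adds 224)
shortest-cost path #2: 5→1→10→4 push 2 @ unit cost 15 (adds 30)
shortest-cost path #3: 5→0→12→4 push 9 @ unit cost 21 (adds 189)
shortest-cost path #4: 5→0→12→9→4 push 1 @ unit cost 29 (adds 29)
shortest-cost path #5: 5→6→8→7→4 push 1 @ unit cost 30 (adds 30)
total cost = 502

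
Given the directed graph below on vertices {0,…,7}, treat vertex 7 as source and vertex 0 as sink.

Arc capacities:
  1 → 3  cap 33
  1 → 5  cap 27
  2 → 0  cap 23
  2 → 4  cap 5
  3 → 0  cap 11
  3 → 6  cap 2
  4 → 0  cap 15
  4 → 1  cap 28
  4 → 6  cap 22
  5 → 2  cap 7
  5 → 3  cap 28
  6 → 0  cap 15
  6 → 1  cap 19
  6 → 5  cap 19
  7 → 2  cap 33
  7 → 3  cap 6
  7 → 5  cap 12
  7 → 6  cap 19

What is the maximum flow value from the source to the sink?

Maximum flow value: 54

augment #1: 7→2→0 bottleneck 23, total now 23
augment #2: 7→3→0 bottleneck 6, total now 29
augment #3: 7→6→0 bottleneck 15, total now 44
augment #4: 7→2→4→0 bottleneck 5, total now 49
augment #5: 7→5→3→0 bottleneck 5, total now 54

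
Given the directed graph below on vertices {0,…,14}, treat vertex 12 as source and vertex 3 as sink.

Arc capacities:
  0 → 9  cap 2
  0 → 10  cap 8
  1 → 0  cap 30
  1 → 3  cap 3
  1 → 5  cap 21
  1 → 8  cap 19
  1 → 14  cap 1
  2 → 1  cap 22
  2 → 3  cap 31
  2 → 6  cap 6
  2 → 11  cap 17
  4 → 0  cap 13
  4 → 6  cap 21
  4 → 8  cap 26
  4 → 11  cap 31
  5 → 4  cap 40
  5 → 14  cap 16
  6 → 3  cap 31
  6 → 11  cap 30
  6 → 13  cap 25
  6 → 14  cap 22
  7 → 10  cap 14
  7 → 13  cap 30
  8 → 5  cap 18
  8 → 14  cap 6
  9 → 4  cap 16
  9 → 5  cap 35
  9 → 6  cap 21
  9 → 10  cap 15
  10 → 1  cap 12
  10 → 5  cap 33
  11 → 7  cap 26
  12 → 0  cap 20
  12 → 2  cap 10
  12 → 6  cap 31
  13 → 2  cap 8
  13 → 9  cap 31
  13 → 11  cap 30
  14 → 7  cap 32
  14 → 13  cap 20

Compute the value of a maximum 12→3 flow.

Maximum flow value: 51

augment #1: 12→2→3 bottleneck 10, total now 10
augment #2: 12→6→3 bottleneck 31, total now 41
augment #3: 12→0→10→1→3 bottleneck 3, total now 44
augment #4: 12→0→9→6→13→2→3 bottleneck 2, total now 46
augment #5: 12→0→10→1→14→13→2→3 bottleneck 1, total now 47
augment #6: 12→0→10→5→14→13→2→3 bottleneck 4, total now 51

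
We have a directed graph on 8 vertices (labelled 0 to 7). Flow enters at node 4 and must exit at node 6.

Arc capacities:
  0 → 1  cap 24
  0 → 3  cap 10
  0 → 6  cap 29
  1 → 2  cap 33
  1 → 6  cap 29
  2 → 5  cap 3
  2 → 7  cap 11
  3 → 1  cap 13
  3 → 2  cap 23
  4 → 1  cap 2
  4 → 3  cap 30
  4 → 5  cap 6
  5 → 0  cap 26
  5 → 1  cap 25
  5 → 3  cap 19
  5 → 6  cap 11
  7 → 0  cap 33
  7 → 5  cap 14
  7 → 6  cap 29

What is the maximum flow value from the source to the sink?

Maximum flow value: 35

augment #1: 4→1→6 bottleneck 2, total now 2
augment #2: 4→5→6 bottleneck 6, total now 8
augment #3: 4→3→1→6 bottleneck 13, total now 21
augment #4: 4→3→2→5→6 bottleneck 3, total now 24
augment #5: 4→3→2→7→6 bottleneck 11, total now 35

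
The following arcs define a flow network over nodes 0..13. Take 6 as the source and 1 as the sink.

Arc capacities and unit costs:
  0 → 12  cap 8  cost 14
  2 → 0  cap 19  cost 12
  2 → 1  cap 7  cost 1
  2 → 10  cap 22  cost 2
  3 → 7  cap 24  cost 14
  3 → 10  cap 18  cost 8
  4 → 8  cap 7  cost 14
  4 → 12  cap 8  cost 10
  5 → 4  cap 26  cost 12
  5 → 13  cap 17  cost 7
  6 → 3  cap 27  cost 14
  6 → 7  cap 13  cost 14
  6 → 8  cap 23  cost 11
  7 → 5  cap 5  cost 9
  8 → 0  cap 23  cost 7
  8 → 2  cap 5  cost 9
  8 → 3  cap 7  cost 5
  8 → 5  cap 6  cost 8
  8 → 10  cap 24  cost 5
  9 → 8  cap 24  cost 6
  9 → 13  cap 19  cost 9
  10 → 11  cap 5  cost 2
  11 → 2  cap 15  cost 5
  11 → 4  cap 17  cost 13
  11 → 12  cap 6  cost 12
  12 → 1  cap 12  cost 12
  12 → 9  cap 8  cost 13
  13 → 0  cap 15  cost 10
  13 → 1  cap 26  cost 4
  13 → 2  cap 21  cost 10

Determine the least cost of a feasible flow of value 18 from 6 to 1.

shortest-cost path #1: 6→8→2→1 push 5 @ unit cost 21 (adds 105)
shortest-cost path #2: 6→8→10→11→2→1 push 2 @ unit cost 24 (adds 48)
shortest-cost path #3: 6→8→5→13→1 push 6 @ unit cost 30 (adds 180)
shortest-cost path #4: 6→7→5→13→1 push 5 @ unit cost 34 (adds 170)
total cost = 503

Minimum cost for 18 units: 503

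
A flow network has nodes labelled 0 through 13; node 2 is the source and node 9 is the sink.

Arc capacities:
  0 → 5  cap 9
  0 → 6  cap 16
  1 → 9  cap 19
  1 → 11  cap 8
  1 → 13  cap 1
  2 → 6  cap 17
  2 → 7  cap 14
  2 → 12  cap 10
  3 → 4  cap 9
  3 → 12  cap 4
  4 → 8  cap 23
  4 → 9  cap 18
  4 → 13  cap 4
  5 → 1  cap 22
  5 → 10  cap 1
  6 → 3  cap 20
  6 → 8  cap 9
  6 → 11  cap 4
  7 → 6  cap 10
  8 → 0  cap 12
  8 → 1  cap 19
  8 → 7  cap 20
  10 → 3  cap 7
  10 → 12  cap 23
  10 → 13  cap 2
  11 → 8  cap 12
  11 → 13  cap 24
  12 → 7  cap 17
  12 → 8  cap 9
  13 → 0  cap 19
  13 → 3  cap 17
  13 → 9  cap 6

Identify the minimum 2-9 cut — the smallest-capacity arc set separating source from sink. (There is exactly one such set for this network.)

Min-cut arcs: {(3,4), (6,8), (6,11), (12,8)} (total capacity 31)

augment #1: 2→6→3→4→9 push 9
augment #2: 2→6→8→1→9 push 8
augment #3: 2→12→8→1→9 push 9
augment #4: 2→7→6→8→1→9 push 1
augment #5: 2→7→6→11→13→9 push 4
max flow = 31; residual-reachable set from 2 gives S-side
cut edges (S→T): {(3,4), (6,8), (6,11), (12,8)} total cap 31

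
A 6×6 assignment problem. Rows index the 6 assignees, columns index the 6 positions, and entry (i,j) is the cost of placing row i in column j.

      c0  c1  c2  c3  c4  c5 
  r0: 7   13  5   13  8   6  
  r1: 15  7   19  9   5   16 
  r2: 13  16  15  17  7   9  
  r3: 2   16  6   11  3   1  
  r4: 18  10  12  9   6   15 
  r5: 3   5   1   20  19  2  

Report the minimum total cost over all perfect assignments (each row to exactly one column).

Minimum assignment cost: 32

one of 4 optimal assignments: row0→col0 (cost 7), row1→col1 (cost 7), row2→col4 (cost 7), row3→col5 (cost 1), row4→col3 (cost 9), row5→col2 (cost 1)
total = 7 + 7 + 7 + 1 + 9 + 1 = 32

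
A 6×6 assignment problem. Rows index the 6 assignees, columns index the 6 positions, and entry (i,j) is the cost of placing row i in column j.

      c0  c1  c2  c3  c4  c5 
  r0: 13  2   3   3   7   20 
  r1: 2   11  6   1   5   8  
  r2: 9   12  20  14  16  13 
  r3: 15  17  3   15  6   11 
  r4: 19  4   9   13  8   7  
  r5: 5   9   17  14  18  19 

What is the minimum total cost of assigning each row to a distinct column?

one of 2 optimal assignments: row0→col1 (cost 2), row1→col3 (cost 1), row2→col5 (cost 13), row3→col2 (cost 3), row4→col4 (cost 8), row5→col0 (cost 5)
total = 2 + 1 + 13 + 3 + 8 + 5 = 32

Minimum assignment cost: 32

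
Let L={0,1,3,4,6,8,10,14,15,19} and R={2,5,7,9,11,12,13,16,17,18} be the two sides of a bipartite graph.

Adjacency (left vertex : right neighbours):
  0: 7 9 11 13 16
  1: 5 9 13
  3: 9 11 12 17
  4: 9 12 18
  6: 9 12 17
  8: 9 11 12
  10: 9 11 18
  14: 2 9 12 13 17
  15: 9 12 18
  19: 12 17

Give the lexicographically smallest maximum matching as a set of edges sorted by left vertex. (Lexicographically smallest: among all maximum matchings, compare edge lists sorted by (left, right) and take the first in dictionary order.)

|M| = 8 (so the lex-smallest maximum matching has 8 edges)
process left vertices in ascending order; for each, take the smallest-labelled available neighbour that still permits 8 edges overall, or leave it unmatched if none does
lex-smallest matching: {0-7, 1-5, 3-9, 4-12, 6-17, 8-11, 10-18, 14-2}

Lex-smallest maximum matching: {(0,7), (1,5), (3,9), (4,12), (6,17), (8,11), (10,18), (14,2)}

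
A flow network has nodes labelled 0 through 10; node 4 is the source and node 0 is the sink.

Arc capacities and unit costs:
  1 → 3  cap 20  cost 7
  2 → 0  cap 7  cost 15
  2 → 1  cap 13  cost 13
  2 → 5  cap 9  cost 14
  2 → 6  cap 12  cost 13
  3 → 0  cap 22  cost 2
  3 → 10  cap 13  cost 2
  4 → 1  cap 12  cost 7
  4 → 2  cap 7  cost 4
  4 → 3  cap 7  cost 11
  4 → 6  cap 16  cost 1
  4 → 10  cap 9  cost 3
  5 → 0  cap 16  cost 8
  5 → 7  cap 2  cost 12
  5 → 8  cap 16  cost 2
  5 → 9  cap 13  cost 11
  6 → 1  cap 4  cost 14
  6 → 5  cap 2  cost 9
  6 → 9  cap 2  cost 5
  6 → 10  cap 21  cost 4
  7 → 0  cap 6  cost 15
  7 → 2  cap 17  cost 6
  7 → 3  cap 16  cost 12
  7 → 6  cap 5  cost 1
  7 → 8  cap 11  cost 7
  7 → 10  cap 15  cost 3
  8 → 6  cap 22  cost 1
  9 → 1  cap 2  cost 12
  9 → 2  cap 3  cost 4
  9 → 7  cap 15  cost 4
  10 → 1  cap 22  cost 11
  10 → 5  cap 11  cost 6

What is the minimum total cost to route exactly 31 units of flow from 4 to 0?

shortest-cost path #1: 4→3→0 push 7 @ unit cost 13 (adds 91)
shortest-cost path #2: 4→1→3→0 push 12 @ unit cost 16 (adds 192)
shortest-cost path #3: 4→10→5→0 push 9 @ unit cost 17 (adds 153)
shortest-cost path #4: 4→6→5→0 push 2 @ unit cost 18 (adds 36)
shortest-cost path #5: 4→2→0 push 1 @ unit cost 19 (adds 19)
total cost = 491

Minimum cost for 31 units: 491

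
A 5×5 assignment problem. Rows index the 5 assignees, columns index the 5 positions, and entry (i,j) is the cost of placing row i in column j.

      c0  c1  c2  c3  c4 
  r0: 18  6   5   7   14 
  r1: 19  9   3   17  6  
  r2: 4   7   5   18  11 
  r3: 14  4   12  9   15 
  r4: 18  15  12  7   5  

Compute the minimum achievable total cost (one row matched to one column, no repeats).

optimal assignment: row0→col3 (cost 7), row1→col2 (cost 3), row2→col0 (cost 4), row3→col1 (cost 4), row4→col4 (cost 5)
total = 7 + 3 + 4 + 4 + 5 = 23

Minimum assignment cost: 23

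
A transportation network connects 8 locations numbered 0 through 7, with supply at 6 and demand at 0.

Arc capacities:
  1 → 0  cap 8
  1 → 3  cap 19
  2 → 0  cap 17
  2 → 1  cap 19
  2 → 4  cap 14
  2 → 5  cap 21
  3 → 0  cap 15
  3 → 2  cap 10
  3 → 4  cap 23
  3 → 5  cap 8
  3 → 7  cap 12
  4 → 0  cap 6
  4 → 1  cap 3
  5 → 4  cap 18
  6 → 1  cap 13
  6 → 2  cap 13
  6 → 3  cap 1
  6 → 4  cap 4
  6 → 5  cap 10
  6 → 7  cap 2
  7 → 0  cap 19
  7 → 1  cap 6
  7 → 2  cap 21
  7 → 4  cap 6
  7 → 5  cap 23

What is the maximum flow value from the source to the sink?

Maximum flow value: 38

augment #1: 6→1→0 bottleneck 8, total now 8
augment #2: 6→2→0 bottleneck 13, total now 21
augment #3: 6→3→0 bottleneck 1, total now 22
augment #4: 6→4→0 bottleneck 4, total now 26
augment #5: 6→7→0 bottleneck 2, total now 28
augment #6: 6→1→3→0 bottleneck 5, total now 33
augment #7: 6→5→4→0 bottleneck 2, total now 35
augment #8: 6→5→4→1→3→0 bottleneck 3, total now 38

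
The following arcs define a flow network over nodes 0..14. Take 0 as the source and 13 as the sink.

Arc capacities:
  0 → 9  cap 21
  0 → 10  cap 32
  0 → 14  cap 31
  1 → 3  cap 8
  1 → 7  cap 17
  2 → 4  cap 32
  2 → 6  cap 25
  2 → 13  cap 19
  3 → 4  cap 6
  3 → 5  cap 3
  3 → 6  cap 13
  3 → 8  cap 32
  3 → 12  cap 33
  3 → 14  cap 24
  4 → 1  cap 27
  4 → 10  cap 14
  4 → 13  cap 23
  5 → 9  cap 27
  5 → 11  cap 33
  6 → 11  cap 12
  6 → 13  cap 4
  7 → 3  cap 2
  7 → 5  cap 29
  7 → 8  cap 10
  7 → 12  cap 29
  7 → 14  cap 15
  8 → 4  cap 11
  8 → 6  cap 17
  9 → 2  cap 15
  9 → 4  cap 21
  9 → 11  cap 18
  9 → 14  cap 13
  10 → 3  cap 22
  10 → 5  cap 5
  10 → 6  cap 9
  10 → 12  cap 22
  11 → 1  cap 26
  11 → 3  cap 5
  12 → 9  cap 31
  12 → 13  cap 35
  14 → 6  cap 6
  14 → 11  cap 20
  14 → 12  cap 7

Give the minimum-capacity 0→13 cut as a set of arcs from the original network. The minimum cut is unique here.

Min-cut arcs: {(4,13), (6,13), (9,2), (12,13)} (total capacity 77)

augment #1: 0→9→2→13 push 15
augment #2: 0→9→4→13 push 6
augment #3: 0→10→6→13 push 4
augment #4: 0→10→12→13 push 22
augment #5: 0→14→12→13 push 7
augment #6: 0→10→3→4→13 push 6
augment #7: 0→14→11→3→12→13 push 5
augment #8: 0→14→6→10→3→12→13 push 1
augment #9: 0→14→6→10→3→8→4→13 push 3
augment #10: 0→14→11→1→3→8→4→13 push 8
max flow = 77; residual-reachable set from 0 gives S-side
cut edges (S→T): {(4,13), (6,13), (9,2), (12,13)} total cap 77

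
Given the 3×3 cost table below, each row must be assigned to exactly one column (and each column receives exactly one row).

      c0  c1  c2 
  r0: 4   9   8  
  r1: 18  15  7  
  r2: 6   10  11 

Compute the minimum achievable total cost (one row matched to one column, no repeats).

optimal assignment: row0→col0 (cost 4), row1→col2 (cost 7), row2→col1 (cost 10)
total = 4 + 7 + 10 = 21

Minimum assignment cost: 21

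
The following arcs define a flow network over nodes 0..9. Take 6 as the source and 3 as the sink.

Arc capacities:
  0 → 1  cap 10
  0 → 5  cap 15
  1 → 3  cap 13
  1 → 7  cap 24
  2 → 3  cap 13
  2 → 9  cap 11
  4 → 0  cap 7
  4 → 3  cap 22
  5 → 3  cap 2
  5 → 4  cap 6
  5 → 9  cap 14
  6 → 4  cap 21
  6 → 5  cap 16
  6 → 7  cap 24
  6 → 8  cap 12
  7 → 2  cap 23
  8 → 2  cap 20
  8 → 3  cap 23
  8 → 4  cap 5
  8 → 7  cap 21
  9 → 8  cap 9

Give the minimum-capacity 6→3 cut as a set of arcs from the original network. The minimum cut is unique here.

augment #1: 6→4→3 push 21
augment #2: 6→5→3 push 2
augment #3: 6→8→3 push 12
augment #4: 6→5→4→3 push 1
augment #5: 6→7→2→3 push 13
augment #6: 6→5→9→8→3 push 9
augment #7: 6→5→4→0→1→3 push 4
augment #8: 6→7→2→9→5→4→0→1→3 push 1
max flow = 63; residual-reachable set from 6 gives S-side
cut edges (S→T): {(2,3), (5,3), (5,4), (6,4), (6,8), (9,8)} total cap 63

Min-cut arcs: {(2,3), (5,3), (5,4), (6,4), (6,8), (9,8)} (total capacity 63)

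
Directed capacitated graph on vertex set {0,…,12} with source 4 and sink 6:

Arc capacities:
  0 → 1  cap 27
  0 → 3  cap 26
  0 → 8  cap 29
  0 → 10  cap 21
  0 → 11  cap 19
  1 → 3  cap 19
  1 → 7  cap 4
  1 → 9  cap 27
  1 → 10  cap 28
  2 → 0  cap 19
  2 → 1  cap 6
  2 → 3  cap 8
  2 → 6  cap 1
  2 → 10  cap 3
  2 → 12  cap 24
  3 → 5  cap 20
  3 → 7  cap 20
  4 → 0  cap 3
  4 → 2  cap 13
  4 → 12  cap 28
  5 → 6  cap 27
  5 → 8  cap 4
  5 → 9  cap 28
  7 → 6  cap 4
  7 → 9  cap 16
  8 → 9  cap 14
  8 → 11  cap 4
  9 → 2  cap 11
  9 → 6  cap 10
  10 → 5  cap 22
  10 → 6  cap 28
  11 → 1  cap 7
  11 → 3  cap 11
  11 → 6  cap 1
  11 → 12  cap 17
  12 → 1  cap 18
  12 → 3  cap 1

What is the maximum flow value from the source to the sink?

Maximum flow value: 35

augment #1: 4→2→6 bottleneck 1, total now 1
augment #2: 4→0→10→6 bottleneck 3, total now 4
augment #3: 4→2→10→6 bottleneck 3, total now 7
augment #4: 4→2→0→10→6 bottleneck 9, total now 16
augment #5: 4→12→1→7→6 bottleneck 4, total now 20
augment #6: 4→12→1→9→6 bottleneck 10, total now 30
augment #7: 4→12→1→10→6 bottleneck 4, total now 34
augment #8: 4→12→3→5→6 bottleneck 1, total now 35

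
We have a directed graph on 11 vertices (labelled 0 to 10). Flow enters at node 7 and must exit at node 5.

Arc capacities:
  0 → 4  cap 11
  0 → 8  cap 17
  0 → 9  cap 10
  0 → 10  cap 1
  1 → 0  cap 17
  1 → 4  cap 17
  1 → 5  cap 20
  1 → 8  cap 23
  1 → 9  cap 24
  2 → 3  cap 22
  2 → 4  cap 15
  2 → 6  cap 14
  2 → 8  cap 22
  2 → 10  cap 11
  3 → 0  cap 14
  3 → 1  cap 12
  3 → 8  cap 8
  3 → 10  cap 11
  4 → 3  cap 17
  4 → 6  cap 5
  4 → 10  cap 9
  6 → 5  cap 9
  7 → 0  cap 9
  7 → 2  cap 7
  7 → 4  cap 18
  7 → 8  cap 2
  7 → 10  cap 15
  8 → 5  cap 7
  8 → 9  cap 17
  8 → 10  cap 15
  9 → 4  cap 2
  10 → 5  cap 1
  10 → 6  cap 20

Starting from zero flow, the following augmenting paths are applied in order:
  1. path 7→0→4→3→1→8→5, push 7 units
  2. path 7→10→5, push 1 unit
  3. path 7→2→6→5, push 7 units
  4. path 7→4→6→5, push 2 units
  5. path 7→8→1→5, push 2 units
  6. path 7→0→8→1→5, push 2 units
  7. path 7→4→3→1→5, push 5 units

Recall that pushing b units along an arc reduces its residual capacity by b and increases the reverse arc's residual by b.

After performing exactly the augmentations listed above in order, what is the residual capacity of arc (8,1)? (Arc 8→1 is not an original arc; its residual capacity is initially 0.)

after path 1 (7→0→4→3→1→8→5, push 7): res(8,1)=7
after path 2 (7→10→5, push 1): res(8,1)=7
after path 3 (7→2→6→5, push 7): res(8,1)=7
after path 4 (7→4→6→5, push 2): res(8,1)=7
after path 5 (7→8→1→5, push 2): res(8,1)=5
after path 6 (7→0→8→1→5, push 2): res(8,1)=3
after path 7 (7→4→3→1→5, push 5): res(8,1)=3

Residual capacity of (8,1): 3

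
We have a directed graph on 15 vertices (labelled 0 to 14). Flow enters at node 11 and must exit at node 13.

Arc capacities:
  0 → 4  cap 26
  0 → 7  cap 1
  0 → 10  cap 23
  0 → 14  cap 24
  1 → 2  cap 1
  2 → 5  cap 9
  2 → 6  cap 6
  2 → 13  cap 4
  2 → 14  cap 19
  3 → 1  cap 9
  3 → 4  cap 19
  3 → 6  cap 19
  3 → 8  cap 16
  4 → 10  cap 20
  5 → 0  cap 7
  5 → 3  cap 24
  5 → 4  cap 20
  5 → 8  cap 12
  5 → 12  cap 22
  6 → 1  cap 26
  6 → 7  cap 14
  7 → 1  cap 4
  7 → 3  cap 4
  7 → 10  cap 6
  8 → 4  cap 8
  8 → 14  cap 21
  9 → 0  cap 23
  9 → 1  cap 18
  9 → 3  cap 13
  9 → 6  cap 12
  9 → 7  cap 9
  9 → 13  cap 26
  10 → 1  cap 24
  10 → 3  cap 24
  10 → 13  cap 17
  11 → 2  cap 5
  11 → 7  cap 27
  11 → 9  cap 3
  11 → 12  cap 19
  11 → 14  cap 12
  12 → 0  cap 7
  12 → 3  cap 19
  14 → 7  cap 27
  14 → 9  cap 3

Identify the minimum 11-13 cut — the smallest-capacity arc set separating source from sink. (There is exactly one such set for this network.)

Min-cut arcs: {(2,13), (10,13), (11,9), (14,9)} (total capacity 27)

augment #1: 11→2→13 push 4
augment #2: 11→9→13 push 3
augment #3: 11→7→10→13 push 6
augment #4: 11→14→9→13 push 3
augment #5: 11→12→0→10→13 push 7
augment #6: 11→2→5→0→10→13 push 1
augment #7: 11→7→3→4→10→13 push 3
max flow = 27; residual-reachable set from 11 gives S-side
cut edges (S→T): {(2,13), (10,13), (11,9), (14,9)} total cap 27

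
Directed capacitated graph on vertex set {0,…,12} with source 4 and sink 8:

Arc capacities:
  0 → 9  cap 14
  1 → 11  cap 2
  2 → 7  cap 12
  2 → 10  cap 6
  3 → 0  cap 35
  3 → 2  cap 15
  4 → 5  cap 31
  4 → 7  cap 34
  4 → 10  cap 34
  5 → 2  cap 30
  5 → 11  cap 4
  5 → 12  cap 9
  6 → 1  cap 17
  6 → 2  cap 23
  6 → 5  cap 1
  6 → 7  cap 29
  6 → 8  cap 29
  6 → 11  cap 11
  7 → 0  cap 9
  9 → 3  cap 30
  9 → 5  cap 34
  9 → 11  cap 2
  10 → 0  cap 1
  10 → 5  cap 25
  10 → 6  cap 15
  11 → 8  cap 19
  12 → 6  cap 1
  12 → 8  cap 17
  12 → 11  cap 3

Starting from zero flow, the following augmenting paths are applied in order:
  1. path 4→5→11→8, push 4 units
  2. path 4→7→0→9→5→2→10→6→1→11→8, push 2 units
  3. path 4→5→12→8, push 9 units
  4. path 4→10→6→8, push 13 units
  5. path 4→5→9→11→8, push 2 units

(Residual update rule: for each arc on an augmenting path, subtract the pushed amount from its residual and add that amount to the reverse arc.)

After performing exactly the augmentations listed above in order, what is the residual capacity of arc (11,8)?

Residual capacity of (11,8): 11

after path 1 (4→5→11→8, push 4): res(11,8)=15
after path 2 (4→7→0→9→5→2→10→6→1→11→8, push 2): res(11,8)=13
after path 3 (4→5→12→8, push 9): res(11,8)=13
after path 4 (4→10→6→8, push 13): res(11,8)=13
after path 5 (4→5→9→11→8, push 2): res(11,8)=11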